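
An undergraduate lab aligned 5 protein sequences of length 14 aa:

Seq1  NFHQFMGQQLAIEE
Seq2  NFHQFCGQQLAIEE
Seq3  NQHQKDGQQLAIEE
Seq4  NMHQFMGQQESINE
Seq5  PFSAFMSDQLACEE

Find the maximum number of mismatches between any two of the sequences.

10

Pairwise Hamming distances:
  Seq1 vs Seq2: 1
  Seq1 vs Seq3: 3
  Seq1 vs Seq4: 4
  Seq1 vs Seq5: 6
  Seq2 vs Seq3: 3
  Seq2 vs Seq4: 5
  Seq2 vs Seq5: 7
  Seq3 vs Seq4: 6
  Seq3 vs Seq5: 9
  Seq4 vs Seq5: 10
The largest is 10, between Seq4 and Seq5.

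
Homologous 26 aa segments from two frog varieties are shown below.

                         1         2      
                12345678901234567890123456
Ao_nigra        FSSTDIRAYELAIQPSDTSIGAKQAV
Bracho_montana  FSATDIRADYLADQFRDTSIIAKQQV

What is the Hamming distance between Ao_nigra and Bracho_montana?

8

Differing sites — 3:S/A; 9:Y/D; 10:E/Y; 13:I/D; 15:P/F; 16:S/R; 21:G/I; 25:A/Q.
That gives 8 mismatches out of 26 aligned sites, so the Hamming distance is 8.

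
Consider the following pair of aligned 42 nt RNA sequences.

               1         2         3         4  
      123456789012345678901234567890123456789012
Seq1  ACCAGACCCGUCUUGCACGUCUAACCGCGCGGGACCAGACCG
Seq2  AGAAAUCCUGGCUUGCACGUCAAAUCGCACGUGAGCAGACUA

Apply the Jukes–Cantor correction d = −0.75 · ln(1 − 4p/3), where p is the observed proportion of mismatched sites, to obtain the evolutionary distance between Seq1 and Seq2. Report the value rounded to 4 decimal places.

0.3992

Mismatches occur at site 2 (C/G), site 3 (C/A), site 5 (G/A), site 6 (A/U), site 9 (C/U), site 11 (U/G), site 22 (U/A), site 25 (C/U), site 29 (G/A), site 32 (G/U), site 35 (C/G), site 41 (C/U), site 42 (G/A).
p = 13/42 = 0.309524.
d = −0.75 · ln(1 − (4/3)·0.309524) = −0.75 · ln(0.587301) = −0.75 · (-0.532218) = 0.3992.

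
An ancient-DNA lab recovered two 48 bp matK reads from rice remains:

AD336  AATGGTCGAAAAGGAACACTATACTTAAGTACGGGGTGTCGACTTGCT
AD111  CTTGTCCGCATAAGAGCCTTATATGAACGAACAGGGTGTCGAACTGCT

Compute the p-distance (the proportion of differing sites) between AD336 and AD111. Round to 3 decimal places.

Mismatches occur at site 1 (A↔C), site 2 (A↔T), site 5 (G↔T), site 6 (T↔C), site 9 (A↔C), site 11 (A↔T), site 13 (G↔A), site 16 (A↔G), site 18 (A↔C), site 19 (C↔T), site 24 (C↔T), site 25 (T↔G), site 26 (T↔A), site 28 (A↔C), site 30 (T↔A), site 33 (G↔A), site 43 (C↔A), site 44 (T↔C).
There are 18 differences over 48 sites, so p = 18/48 = 0.375.

0.375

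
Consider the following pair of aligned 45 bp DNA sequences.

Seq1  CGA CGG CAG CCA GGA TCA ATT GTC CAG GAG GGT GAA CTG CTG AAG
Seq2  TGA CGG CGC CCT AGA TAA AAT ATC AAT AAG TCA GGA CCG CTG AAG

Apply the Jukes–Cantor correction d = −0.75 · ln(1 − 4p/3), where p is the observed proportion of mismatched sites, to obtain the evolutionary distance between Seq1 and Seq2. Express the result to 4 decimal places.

Mismatches occur at site 1 (C/T), site 8 (A/G), site 9 (G/C), site 12 (A/T), site 13 (G/A), site 17 (C/A), site 20 (T/A), site 22 (G/A), site 25 (C/A), site 27 (G/T), site 28 (G/A), site 31 (G/T), site 32 (G/C), site 33 (T/A), site 35 (A/G), site 38 (T/C).
p = 16/45 = 0.355556.
d = −0.75 · ln(1 − (4/3)·0.355556) = −0.75 · ln(0.525925) = −0.75 · (-0.642597) = 0.4819.

0.4819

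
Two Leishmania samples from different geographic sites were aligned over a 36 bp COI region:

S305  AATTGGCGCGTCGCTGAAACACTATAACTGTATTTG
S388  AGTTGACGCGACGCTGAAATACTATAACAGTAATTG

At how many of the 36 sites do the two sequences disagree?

6

The sequences differ at positions 2 (A/G), 6 (G/A), 11 (T/A), 20 (C/T), 29 (T/A), 33 (T/A).
That gives 6 mismatches out of 36 aligned sites, so the Hamming distance is 6.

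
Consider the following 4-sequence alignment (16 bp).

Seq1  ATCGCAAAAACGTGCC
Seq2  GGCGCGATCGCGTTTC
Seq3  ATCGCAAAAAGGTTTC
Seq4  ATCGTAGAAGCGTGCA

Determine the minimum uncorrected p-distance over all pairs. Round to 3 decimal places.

Pairwise Hamming distances:
  Seq1 vs Seq2: 8
  Seq1 vs Seq3: 3
  Seq1 vs Seq4: 4
  Seq2 vs Seq3: 7
  Seq2 vs Seq4: 10
  Seq3 vs Seq4: 7
The smallest is 3 mismatches, between Seq1 and Seq3; p = 3/16 = 0.188.

0.188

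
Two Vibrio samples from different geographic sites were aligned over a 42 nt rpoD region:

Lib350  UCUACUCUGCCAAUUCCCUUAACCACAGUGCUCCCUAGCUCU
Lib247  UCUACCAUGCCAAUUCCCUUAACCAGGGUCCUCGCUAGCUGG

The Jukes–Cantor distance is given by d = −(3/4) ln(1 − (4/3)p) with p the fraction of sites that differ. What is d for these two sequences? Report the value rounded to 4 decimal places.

Mismatches occur at site 6 (U→C), site 7 (C→A), site 26 (C→G), site 27 (A→G), site 30 (G→C), site 34 (C→G), site 41 (C→G), site 42 (U→G).
p = 8/42 = 0.190476.
d = −0.75 · ln(1 − (4/3)·0.190476) = −0.75 · ln(0.746032) = −0.75 · (-0.292987) = 0.2197.

0.2197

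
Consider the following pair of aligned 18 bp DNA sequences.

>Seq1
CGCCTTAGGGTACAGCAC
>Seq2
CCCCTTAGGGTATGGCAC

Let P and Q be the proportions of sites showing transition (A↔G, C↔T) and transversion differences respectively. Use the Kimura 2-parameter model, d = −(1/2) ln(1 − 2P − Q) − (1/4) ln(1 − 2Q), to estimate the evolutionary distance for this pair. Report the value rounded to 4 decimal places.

0.1922

Mismatches occur at site 2 (G↔C, transversion), site 13 (C↔T, transition), site 14 (A↔G, transition).
Of the 3 differences, 2 transitions and 1 transversion over 18 sites: P = 2/18 = 0.111111, Q = 1/18 = 0.055556.
d = −0.5·ln(0.722222) − 0.25·ln(0.888888) = −0.5·(-0.325423) − 0.25·(-0.117784) = 0.1922.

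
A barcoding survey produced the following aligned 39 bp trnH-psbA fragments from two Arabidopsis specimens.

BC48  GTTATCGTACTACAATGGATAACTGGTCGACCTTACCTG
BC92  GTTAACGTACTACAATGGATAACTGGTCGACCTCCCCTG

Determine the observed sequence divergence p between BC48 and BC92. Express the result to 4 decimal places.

0.0769

Differing sites — 5:T/A; 34:T/C; 35:A/C.
There are 3 differences over 39 sites, so p = 3/39 = 0.0769.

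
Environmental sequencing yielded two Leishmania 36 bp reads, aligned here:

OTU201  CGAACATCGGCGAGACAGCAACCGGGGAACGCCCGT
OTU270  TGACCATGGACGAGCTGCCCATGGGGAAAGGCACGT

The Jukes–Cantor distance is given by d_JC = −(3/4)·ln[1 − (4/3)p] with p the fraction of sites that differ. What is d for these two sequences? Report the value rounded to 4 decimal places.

0.5482

The sequences differ at positions 1 (C/T), 4 (A/C), 8 (C/G), 10 (G/A), 15 (A/C), 16 (C/T), 17 (A/G), 18 (G/C), 20 (A/C), 22 (C/T), 23 (C/G), 27 (G/A), 30 (C/G), 33 (C/A).
p = 14/36 = 0.388889.
d = −0.75 · ln(1 − (4/3)·0.388889) = −0.75 · ln(0.481481) = −0.75 · (-0.730889) = 0.5482.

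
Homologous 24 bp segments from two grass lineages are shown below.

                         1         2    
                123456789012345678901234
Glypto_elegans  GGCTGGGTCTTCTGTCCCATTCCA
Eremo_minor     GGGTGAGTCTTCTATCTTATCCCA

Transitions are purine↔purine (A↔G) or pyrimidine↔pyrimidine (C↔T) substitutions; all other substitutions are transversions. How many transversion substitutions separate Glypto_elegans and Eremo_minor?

The sequences differ at positions 3 (C/G, transversion), 6 (G/A, transition), 14 (G/A, transition), 17 (C/T, transition), 18 (C/T, transition), 21 (T/C, transition).
Of the 6 differences, 5 transitions and 1 transversion, so the answer is 1.

1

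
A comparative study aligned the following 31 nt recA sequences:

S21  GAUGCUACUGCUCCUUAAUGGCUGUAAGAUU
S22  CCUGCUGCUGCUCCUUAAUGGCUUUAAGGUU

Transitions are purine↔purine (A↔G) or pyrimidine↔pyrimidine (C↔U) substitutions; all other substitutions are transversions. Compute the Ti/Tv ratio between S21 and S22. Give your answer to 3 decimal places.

Differing sites — 1:G/C (Tv); 2:A/C (Tv); 7:A/G (Ti); 24:G/U (Tv); 29:A/G (Ti).
Of the 5 differences, 2 transitions and 3 transversions, so Ti/Tv = 2/3 = 0.667.

0.667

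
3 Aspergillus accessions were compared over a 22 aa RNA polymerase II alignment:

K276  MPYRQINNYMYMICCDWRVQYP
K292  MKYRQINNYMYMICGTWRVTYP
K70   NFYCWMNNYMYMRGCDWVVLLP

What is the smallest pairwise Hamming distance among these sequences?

4

Pairwise Hamming distances:
  K276 vs K292: 4
  K276 vs K70: 10
  K292 vs K70: 12
The smallest is 4, between K276 and K292.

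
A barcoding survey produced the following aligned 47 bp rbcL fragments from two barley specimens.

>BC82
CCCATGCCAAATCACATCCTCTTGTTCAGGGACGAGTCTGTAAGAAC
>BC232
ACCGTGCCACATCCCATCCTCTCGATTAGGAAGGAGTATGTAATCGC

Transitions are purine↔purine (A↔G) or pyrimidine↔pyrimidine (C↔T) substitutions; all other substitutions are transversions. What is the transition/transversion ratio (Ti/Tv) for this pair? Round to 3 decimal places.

Differing sites — 1:C/A (Tv); 4:A/G (Ti); 10:A/C (Tv); 14:A/C (Tv); 23:T/C (Ti); 25:T/A (Tv); 27:C/T (Ti); 31:G/A (Ti); 33:C/G (Tv); 38:C/A (Tv); 44:G/T (Tv); 45:A/C (Tv); 46:A/G (Ti).
Of the 13 differences, 5 transitions and 8 transversions, so Ti/Tv = 5/8 = 0.625.

0.625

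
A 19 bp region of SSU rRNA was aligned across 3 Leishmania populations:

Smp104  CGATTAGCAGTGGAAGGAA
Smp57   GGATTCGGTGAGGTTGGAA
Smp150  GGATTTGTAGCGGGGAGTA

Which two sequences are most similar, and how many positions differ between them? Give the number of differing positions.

7

Pairwise Hamming distances:
  Smp104 vs Smp57: 7
  Smp104 vs Smp150: 8
  Smp57 vs Smp150: 8
The smallest is 7, between Smp104 and Smp57.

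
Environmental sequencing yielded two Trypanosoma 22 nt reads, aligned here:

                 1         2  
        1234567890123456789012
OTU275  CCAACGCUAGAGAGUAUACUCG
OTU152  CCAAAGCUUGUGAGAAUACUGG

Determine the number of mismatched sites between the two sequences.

The sequences differ at positions 5 (C/A), 9 (A/U), 11 (A/U), 15 (U/A), 21 (C/G).
That gives 5 mismatches out of 22 aligned sites, so the Hamming distance is 5.

5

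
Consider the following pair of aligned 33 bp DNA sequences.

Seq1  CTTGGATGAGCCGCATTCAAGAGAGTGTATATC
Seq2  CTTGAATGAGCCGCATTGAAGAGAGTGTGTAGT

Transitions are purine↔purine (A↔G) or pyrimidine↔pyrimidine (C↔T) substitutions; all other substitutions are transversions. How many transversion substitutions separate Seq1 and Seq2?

The sequences differ at positions 5 (G/A, transition), 18 (C/G, transversion), 29 (A/G, transition), 32 (T/G, transversion), 33 (C/T, transition).
Of the 5 differences, 3 transitions and 2 transversions, so the answer is 2.

2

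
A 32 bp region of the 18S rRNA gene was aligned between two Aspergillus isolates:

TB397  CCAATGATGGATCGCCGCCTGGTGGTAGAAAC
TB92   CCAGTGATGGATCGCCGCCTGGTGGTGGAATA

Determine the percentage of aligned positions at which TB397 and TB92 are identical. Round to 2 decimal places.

87.50%

Mismatches occur at site 4 (A↔G), site 27 (A↔G), site 31 (A↔T), site 32 (C↔A).
28 of the 32 sites match, so the percent identity is 28/32 × 100 = 87.50%.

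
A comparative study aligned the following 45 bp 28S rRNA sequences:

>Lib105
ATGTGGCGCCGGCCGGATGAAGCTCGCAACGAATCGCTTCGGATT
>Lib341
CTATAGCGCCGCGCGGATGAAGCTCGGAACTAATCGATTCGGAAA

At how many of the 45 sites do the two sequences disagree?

10

Mismatches occur at site 1 (A↔C), site 3 (G↔A), site 5 (G↔A), site 12 (G↔C), site 13 (C↔G), site 27 (C↔G), site 31 (G↔T), site 37 (C↔A), site 44 (T↔A), site 45 (T↔A).
That gives 10 mismatches out of 45 aligned sites, so the Hamming distance is 10.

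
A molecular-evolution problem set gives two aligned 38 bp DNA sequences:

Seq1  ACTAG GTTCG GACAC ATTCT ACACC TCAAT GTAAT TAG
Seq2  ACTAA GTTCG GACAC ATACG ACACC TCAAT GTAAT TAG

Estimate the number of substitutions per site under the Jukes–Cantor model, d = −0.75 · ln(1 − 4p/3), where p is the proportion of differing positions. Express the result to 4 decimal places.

Differing sites — 5:G/A; 18:T/A; 20:T/G.
p = 3/38 = 0.078947.
d = −0.75 · ln(1 − (4/3)·0.078947) = −0.75 · ln(0.894737) = −0.75 · (-0.111225) = 0.0834.

0.0834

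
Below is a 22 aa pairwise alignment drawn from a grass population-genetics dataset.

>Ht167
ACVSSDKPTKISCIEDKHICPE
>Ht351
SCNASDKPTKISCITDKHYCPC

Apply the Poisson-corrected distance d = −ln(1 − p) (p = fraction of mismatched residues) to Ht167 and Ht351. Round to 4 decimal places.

0.3185

Mismatches occur at site 1 (A/S), site 3 (V/N), site 4 (S/A), site 15 (E/T), site 19 (I/Y), site 22 (E/C).
p = 6/22 = 0.272727.
d = −ln(1 − 0.272727) = −ln(0.727273) = 0.3185.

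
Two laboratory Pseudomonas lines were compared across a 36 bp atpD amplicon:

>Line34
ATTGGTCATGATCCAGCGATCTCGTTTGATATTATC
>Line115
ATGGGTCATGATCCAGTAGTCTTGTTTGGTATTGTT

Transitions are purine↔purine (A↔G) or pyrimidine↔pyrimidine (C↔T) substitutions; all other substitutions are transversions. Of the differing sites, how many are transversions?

Mismatches occur at site 3 (T→G, transversion), site 17 (C→T, transition), site 18 (G→A, transition), site 19 (A→G, transition), site 23 (C→T, transition), site 29 (A→G, transition), site 34 (A→G, transition), site 36 (C→T, transition).
Of the 8 differences, 7 transitions and 1 transversion, so the answer is 1.

1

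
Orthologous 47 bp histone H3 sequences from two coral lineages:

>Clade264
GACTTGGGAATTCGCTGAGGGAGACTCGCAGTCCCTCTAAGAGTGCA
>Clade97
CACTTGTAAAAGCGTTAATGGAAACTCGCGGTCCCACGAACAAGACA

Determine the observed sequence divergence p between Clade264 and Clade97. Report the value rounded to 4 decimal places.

Mismatches occur at site 1 (G→C), site 7 (G→T), site 8 (G→A), site 11 (T→A), site 12 (T→G), site 15 (C→T), site 17 (G→A), site 19 (G→T), site 23 (G→A), site 30 (A→G), site 36 (T→A), site 38 (T→G), site 41 (G→C), site 43 (G→A), site 44 (T→G), site 45 (G→A).
There are 16 differences over 47 sites, so p = 16/47 = 0.3404.

0.3404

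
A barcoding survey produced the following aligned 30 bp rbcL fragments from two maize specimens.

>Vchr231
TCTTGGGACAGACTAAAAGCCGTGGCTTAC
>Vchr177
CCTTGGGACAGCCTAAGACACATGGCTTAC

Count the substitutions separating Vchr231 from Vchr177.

Differing sites — 1:T/C; 12:A/C; 17:A/G; 19:G/C; 20:C/A; 22:G/A.
That gives 6 mismatches out of 30 aligned sites, so the Hamming distance is 6.

6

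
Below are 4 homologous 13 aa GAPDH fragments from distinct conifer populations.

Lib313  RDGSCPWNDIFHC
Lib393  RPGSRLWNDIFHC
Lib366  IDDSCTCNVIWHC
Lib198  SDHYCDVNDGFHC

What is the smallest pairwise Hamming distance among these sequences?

3

Pairwise Hamming distances:
  Lib313 vs Lib393: 3
  Lib313 vs Lib366: 6
  Lib313 vs Lib198: 6
  Lib393 vs Lib366: 8
  Lib393 vs Lib198: 8
  Lib366 vs Lib198: 8
The smallest is 3, between Lib313 and Lib393.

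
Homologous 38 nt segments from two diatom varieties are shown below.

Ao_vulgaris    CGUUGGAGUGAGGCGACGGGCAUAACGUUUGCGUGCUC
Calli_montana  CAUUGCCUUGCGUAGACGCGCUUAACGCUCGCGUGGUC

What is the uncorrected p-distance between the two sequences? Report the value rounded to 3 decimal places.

Mismatches occur at site 2 (G/A), site 6 (G/C), site 7 (A/C), site 8 (G/U), site 11 (A/C), site 13 (G/U), site 14 (C/A), site 19 (G/C), site 22 (A/U), site 28 (U/C), site 30 (U/C), site 36 (C/G).
There are 12 differences over 38 sites, so p = 12/38 = 0.316.

0.316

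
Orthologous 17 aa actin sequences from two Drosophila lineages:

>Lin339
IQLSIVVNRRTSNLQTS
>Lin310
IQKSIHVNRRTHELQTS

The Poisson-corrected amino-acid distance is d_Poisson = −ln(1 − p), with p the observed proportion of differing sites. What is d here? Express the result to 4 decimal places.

0.2683

Differing sites — 3:L/K; 6:V/H; 12:S/H; 13:N/E.
p = 4/17 = 0.235294.
d = −ln(1 − 0.235294) = −ln(0.764706) = 0.2683.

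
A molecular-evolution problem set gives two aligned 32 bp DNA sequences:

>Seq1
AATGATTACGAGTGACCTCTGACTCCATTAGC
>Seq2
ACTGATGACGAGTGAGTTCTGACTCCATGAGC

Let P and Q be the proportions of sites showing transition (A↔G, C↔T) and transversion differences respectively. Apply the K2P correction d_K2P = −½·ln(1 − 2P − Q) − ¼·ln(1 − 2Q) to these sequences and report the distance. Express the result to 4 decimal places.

0.1757

Differing sites — 2:A/C (Tv); 7:T/G (Tv); 16:C/G (Tv); 17:C/T (Ti); 29:T/G (Tv).
Of the 5 differences, 1 transition and 4 transversions over 32 sites: P = 1/32 = 0.031250, Q = 4/32 = 0.125000.
d = −0.5·ln(0.812500) − 0.25·ln(0.750000) = −0.5·(-0.207639) − 0.25·(-0.287682) = 0.1757.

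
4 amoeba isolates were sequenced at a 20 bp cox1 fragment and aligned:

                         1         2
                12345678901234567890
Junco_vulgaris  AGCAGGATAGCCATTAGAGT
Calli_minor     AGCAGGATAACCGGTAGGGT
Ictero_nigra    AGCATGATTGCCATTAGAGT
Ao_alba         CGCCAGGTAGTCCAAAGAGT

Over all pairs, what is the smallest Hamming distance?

Pairwise Hamming distances:
  Junco_vulgaris vs Calli_minor: 4
  Junco_vulgaris vs Ictero_nigra: 2
  Junco_vulgaris vs Ao_alba: 8
  Calli_minor vs Ictero_nigra: 6
  Calli_minor vs Ao_alba: 10
  Ictero_nigra vs Ao_alba: 9
The smallest is 2, between Junco_vulgaris and Ictero_nigra.

2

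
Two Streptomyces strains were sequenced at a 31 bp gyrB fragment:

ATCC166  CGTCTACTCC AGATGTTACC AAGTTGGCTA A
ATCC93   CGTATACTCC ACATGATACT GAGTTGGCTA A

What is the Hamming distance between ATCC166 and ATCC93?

Differing sites — 4:C/A; 12:G/C; 16:T/A; 20:C/T; 21:A/G.
That gives 5 mismatches out of 31 aligned sites, so the Hamming distance is 5.

5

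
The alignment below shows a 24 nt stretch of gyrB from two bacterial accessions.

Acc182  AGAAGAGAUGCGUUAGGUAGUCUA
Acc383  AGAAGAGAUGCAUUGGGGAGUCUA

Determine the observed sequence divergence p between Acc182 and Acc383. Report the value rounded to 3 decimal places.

Mismatches occur at site 12 (G→A), site 15 (A→G), site 18 (U→G).
There are 3 differences over 24 sites, so p = 3/24 = 0.125.

0.125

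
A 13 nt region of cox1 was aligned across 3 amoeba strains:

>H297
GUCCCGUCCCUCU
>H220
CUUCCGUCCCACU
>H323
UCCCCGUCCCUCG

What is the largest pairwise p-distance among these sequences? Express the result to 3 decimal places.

Pairwise Hamming distances:
  H297 vs H220: 3
  H297 vs H323: 3
  H220 vs H323: 5
The largest is 5 mismatches, between H220 and H323; p = 5/13 = 0.385.

0.385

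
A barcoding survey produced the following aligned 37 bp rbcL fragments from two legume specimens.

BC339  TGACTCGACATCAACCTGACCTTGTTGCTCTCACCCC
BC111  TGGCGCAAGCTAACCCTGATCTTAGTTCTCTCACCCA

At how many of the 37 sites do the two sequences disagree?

Mismatches occur at site 3 (A→G), site 5 (T→G), site 7 (G→A), site 9 (C→G), site 10 (A→C), site 12 (C→A), site 14 (A→C), site 20 (C→T), site 24 (G→A), site 25 (T→G), site 27 (G→T), site 37 (C→A).
That gives 12 mismatches out of 37 aligned sites, so the Hamming distance is 12.

12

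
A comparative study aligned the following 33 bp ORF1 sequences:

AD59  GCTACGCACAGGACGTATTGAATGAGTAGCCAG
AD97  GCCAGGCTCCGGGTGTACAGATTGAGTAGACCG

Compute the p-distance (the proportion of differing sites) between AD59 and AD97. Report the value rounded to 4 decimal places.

The sequences differ at positions 3 (T/C), 5 (C/G), 8 (A/T), 10 (A/C), 13 (A/G), 14 (C/T), 18 (T/C), 19 (T/A), 22 (A/T), 30 (C/A), 32 (A/C).
There are 11 differences over 33 sites, so p = 11/33 = 0.3333.

0.3333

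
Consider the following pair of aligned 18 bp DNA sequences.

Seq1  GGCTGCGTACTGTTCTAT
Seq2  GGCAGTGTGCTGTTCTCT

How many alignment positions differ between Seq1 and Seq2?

Mismatches occur at site 4 (T→A), site 6 (C→T), site 9 (A→G), site 17 (A→C).
That gives 4 mismatches out of 18 aligned sites, so the Hamming distance is 4.

4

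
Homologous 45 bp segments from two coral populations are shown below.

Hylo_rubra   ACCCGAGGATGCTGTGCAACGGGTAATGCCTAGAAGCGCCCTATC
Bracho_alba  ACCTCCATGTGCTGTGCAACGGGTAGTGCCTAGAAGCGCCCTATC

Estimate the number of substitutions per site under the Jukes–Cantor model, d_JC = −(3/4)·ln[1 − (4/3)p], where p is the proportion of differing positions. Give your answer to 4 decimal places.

0.1743

Differing sites — 4:C/T; 5:G/C; 6:A/C; 7:G/A; 8:G/T; 9:A/G; 26:A/G.
p = 7/45 = 0.155556.
d = −0.75 · ln(1 − (4/3)·0.155556) = −0.75 · ln(0.792592) = −0.75 · (-0.232447) = 0.1743.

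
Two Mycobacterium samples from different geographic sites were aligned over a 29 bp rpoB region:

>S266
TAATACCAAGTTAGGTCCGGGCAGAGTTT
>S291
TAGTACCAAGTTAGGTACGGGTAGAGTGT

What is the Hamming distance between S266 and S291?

4

Mismatches occur at site 3 (A/G), site 17 (C/A), site 22 (C/T), site 28 (T/G).
That gives 4 mismatches out of 29 aligned sites, so the Hamming distance is 4.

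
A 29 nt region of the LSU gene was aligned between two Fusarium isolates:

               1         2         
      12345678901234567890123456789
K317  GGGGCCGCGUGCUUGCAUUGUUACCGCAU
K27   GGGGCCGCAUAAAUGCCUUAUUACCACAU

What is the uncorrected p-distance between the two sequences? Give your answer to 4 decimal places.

Mismatches occur at site 9 (G↔A), site 11 (G↔A), site 12 (C↔A), site 13 (U↔A), site 17 (A↔C), site 20 (G↔A), site 26 (G↔A).
There are 7 differences over 29 sites, so p = 7/29 = 0.2414.

0.2414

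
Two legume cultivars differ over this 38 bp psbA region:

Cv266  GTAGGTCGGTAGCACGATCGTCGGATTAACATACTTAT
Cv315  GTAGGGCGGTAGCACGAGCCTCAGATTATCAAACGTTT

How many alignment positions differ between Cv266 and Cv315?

Mismatches occur at site 6 (T/G), site 18 (T/G), site 20 (G/C), site 23 (G/A), site 29 (A/T), site 32 (T/A), site 35 (T/G), site 37 (A/T).
That gives 8 mismatches out of 38 aligned sites, so the Hamming distance is 8.

8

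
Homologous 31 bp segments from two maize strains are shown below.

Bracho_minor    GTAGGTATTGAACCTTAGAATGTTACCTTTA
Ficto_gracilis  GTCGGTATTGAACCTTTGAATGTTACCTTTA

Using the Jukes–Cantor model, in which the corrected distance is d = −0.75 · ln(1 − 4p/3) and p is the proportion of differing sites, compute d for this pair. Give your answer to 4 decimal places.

Differing sites — 3:A/C; 17:A/T.
p = 2/31 = 0.064516.
d = −0.75 · ln(1 − (4/3)·0.064516) = −0.75 · ln(0.913979) = −0.75 · (-0.089948) = 0.0675.

0.0675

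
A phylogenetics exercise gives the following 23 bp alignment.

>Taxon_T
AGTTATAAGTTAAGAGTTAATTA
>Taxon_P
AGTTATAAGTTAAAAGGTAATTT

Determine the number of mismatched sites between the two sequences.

3

The sequences differ at positions 14 (G/A), 17 (T/G), 23 (A/T).
That gives 3 mismatches out of 23 aligned sites, so the Hamming distance is 3.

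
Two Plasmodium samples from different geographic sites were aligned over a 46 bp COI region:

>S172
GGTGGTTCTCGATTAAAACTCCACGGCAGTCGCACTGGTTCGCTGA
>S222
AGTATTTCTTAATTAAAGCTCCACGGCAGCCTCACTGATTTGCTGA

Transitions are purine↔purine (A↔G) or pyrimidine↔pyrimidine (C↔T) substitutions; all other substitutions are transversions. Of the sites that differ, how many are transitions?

8

Mismatches occur at site 1 (G→A, transition), site 4 (G→A, transition), site 5 (G→T, transversion), site 10 (C→T, transition), site 11 (G→A, transition), site 18 (A→G, transition), site 30 (T→C, transition), site 32 (G→T, transversion), site 38 (G→A, transition), site 41 (C→T, transition).
Of the 10 differences, 8 transitions and 2 transversions, so the answer is 8.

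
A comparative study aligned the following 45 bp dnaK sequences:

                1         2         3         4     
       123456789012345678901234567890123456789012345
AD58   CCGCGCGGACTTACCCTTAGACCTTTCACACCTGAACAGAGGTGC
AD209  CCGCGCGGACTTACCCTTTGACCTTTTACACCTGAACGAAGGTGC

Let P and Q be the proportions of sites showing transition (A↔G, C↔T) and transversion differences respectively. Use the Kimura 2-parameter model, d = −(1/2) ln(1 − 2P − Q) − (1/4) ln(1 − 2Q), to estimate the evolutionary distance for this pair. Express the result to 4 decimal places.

Differing sites — 19:A/T (Tv); 27:C/T (Ti); 38:A/G (Ti); 39:G/A (Ti).
Of the 4 differences, 3 transitions and 1 transversion over 45 sites: P = 3/45 = 0.066667, Q = 1/45 = 0.022222.
d = −0.5·ln(0.844444) − 0.25·ln(0.955556) = −0.5·(-0.169077) − 0.25·(-0.045462) = 0.0959.

0.0959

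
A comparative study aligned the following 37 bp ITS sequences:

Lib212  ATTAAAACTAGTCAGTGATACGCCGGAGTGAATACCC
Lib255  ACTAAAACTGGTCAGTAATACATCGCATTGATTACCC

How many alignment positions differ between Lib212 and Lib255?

The sequences differ at positions 2 (T/C), 10 (A/G), 17 (G/A), 22 (G/A), 23 (C/T), 26 (G/C), 28 (G/T), 32 (A/T).
That gives 8 mismatches out of 37 aligned sites, so the Hamming distance is 8.

8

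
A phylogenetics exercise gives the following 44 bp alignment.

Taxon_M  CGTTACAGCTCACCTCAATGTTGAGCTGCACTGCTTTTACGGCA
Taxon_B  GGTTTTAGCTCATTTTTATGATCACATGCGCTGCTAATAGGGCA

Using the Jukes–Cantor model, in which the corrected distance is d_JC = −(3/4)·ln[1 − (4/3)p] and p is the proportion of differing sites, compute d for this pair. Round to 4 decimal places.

0.4546

Differing sites — 1:C/G; 5:A/T; 6:C/T; 13:C/T; 14:C/T; 16:C/T; 17:A/T; 21:T/A; 23:G/C; 25:G/C; 26:C/A; 30:A/G; 36:T/A; 37:T/A; 40:C/G.
p = 15/44 = 0.340909.
d = −0.75 · ln(1 − (4/3)·0.340909) = −0.75 · ln(0.545455) = −0.75 · (-0.606135) = 0.4546.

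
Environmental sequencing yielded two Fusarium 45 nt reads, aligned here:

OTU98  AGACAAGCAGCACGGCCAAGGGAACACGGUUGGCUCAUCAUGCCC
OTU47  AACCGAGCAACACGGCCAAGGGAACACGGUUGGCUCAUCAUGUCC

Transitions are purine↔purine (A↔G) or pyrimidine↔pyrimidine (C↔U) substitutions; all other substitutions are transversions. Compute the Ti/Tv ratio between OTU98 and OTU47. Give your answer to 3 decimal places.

The sequences differ at positions 2 (G/A, transition), 3 (A/C, transversion), 5 (A/G, transition), 10 (G/A, transition), 43 (C/U, transition).
Of the 5 differences, 4 transitions and 1 transversion, so Ti/Tv = 4/1 = 4.000.

4.000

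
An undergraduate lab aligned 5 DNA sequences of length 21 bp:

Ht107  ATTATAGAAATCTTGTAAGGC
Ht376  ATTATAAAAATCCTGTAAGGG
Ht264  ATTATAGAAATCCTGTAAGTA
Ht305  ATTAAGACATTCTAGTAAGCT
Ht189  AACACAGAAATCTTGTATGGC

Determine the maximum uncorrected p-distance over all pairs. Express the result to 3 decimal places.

Pairwise Hamming distances:
  Ht107 vs Ht376: 3
  Ht107 vs Ht264: 3
  Ht107 vs Ht305: 8
  Ht107 vs Ht189: 4
  Ht376 vs Ht264: 3
  Ht376 vs Ht305: 8
  Ht376 vs Ht189: 7
  Ht264 vs Ht305: 9
  Ht264 vs Ht189: 7
  Ht305 vs Ht189: 11
The largest is 11 mismatches, between Ht305 and Ht189; p = 11/21 = 0.524.

0.524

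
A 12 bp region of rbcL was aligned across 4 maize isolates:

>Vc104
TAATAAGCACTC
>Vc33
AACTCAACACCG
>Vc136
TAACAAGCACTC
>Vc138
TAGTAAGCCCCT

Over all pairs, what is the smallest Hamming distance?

1

Pairwise Hamming distances:
  Vc104 vs Vc33: 6
  Vc104 vs Vc136: 1
  Vc104 vs Vc138: 4
  Vc33 vs Vc136: 7
  Vc33 vs Vc138: 6
  Vc136 vs Vc138: 5
The smallest is 1, between Vc104 and Vc136.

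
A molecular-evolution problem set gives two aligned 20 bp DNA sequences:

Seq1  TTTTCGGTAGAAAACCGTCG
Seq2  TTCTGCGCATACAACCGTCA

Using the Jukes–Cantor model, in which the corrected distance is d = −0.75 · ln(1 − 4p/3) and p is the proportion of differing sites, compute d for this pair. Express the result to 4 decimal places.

0.4715

The sequences differ at positions 3 (T/C), 5 (C/G), 6 (G/C), 8 (T/C), 10 (G/T), 12 (A/C), 20 (G/A).
p = 7/20 = 0.350000.
d = −0.75 · ln(1 − (4/3)·0.350000) = −0.75 · ln(0.533333) = −0.75 · (-0.628609) = 0.4715.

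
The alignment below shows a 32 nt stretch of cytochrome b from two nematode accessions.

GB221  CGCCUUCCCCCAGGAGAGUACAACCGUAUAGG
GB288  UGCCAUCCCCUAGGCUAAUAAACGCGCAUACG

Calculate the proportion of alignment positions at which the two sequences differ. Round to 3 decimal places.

Differing sites — 1:C/U; 5:U/A; 11:C/U; 15:A/C; 16:G/U; 18:G/A; 21:C/A; 23:A/C; 24:C/G; 27:U/C; 31:G/C.
There are 11 differences over 32 sites, so p = 11/32 = 0.344.

0.344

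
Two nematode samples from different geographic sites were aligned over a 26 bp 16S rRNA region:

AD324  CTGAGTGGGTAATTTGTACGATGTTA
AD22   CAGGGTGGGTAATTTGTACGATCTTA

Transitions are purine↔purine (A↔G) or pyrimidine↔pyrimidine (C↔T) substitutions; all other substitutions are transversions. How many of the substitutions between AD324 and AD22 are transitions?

1

Differing sites — 2:T/A (Tv); 4:A/G (Ti); 23:G/C (Tv).
Of the 3 differences, 1 transition and 2 transversions, so the answer is 1.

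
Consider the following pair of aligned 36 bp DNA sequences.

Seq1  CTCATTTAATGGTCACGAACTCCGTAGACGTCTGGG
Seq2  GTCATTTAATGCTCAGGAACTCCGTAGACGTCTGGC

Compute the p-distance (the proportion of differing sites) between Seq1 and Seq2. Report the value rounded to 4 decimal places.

The sequences differ at positions 1 (C/G), 12 (G/C), 16 (C/G), 36 (G/C).
There are 4 differences over 36 sites, so p = 4/36 = 0.1111.

0.1111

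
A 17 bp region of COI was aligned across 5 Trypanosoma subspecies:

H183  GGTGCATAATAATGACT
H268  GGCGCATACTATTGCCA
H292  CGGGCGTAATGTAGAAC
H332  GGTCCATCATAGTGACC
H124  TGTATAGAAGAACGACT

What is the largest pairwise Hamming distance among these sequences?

Pairwise Hamming distances:
  H183 vs H268: 5
  H183 vs H292: 8
  H183 vs H332: 4
  H183 vs H124: 6
  H268 vs H292: 9
  H268 vs H332: 7
  H268 vs H124: 11
  H292 vs H332: 9
  H292 vs H124: 12
  H332 vs H124: 9
The largest is 12, between H292 and H124.

12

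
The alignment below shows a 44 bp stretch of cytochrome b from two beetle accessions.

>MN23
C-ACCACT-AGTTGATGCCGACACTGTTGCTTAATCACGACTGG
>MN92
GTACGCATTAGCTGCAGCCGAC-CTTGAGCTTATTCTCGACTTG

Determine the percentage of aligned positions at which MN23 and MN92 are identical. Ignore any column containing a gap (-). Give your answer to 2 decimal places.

68.29%

Excluding the 3 gap columns leaves 41 comparable sites.
Mismatches occur at site 1 (C↔G), site 5 (C↔G), site 6 (A↔C), site 7 (C↔A), site 12 (T↔C), site 15 (A↔C), site 16 (T↔A), site 26 (G↔T), site 27 (T↔G), site 28 (T↔A), site 34 (A↔T), site 37 (A↔T), site 43 (G↔T).
28 of the 41 comparable sites match, so the percent identity is 28/41 × 100 = 68.29%.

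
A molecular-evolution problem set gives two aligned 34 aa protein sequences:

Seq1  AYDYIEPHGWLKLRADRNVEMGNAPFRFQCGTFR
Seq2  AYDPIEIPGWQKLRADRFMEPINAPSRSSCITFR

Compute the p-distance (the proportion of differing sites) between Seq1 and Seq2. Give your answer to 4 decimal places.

0.3529

Mismatches occur at site 4 (Y→P), site 7 (P→I), site 8 (H→P), site 11 (L→Q), site 18 (N→F), site 19 (V→M), site 21 (M→P), site 22 (G→I), site 26 (F→S), site 28 (F→S), site 29 (Q→S), site 31 (G→I).
There are 12 differences over 34 sites, so p = 12/34 = 0.3529.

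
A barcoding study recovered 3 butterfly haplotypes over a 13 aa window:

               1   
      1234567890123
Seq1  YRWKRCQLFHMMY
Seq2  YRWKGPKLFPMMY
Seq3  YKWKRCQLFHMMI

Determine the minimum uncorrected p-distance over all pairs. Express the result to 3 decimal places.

0.154

Pairwise Hamming distances:
  Seq1 vs Seq2: 4
  Seq1 vs Seq3: 2
  Seq2 vs Seq3: 6
The smallest is 2 mismatches, between Seq1 and Seq3; p = 2/13 = 0.154.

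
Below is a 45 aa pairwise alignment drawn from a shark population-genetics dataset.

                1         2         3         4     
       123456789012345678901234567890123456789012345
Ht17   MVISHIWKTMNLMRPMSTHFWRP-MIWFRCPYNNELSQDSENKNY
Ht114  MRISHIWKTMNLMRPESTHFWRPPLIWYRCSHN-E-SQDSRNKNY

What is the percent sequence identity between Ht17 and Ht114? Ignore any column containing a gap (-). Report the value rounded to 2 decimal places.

83.33%

Excluding the 3 gap columns leaves 42 comparable sites.
The sequences differ at positions 2 (V/R), 16 (M/E), 25 (M/L), 28 (F/Y), 31 (P/S), 32 (Y/H), 41 (E/R).
35 of the 42 comparable sites match, so the percent identity is 35/42 × 100 = 83.33%.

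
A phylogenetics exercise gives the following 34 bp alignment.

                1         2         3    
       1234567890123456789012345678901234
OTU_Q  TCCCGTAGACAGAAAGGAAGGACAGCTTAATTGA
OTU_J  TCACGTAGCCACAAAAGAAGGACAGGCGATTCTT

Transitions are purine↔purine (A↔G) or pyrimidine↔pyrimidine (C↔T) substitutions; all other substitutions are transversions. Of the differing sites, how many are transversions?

Differing sites — 3:C/A (Tv); 9:A/C (Tv); 12:G/C (Tv); 16:G/A (Ti); 26:C/G (Tv); 27:T/C (Ti); 28:T/G (Tv); 30:A/T (Tv); 32:T/C (Ti); 33:G/T (Tv); 34:A/T (Tv).
Of the 11 differences, 3 transitions and 8 transversions, so the answer is 8.

8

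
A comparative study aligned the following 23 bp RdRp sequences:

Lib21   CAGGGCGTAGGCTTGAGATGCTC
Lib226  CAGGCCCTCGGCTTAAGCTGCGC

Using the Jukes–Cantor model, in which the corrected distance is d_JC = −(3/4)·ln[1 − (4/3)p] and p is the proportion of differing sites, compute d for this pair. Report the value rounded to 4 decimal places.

Mismatches occur at site 5 (G/C), site 7 (G/C), site 9 (A/C), site 15 (G/A), site 18 (A/C), site 22 (T/G).
p = 6/23 = 0.260870.
d = −0.75 · ln(1 − (4/3)·0.260870) = −0.75 · ln(0.652173) = −0.75 · (-0.427445) = 0.3206.

0.3206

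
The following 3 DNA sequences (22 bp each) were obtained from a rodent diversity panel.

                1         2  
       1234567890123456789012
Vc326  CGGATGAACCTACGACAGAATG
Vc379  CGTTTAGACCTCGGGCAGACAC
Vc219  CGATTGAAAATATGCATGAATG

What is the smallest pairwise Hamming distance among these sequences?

8

Pairwise Hamming distances:
  Vc326 vs Vc379: 10
  Vc326 vs Vc219: 8
  Vc379 vs Vc219: 13
The smallest is 8, between Vc326 and Vc219.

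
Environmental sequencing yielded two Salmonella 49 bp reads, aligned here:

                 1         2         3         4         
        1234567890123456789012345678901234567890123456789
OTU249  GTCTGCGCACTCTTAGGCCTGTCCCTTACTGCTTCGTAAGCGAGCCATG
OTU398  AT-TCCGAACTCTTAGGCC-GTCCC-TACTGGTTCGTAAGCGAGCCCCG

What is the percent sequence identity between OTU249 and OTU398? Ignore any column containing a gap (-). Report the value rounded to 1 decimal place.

Excluding the 3 gap columns leaves 46 comparable sites.
The sequences differ at positions 1 (G/A), 5 (G/C), 8 (C/A), 32 (C/G), 47 (A/C), 48 (T/C).
40 of the 46 comparable sites match, so the percent identity is 40/46 × 100 = 87.0%.

87.0%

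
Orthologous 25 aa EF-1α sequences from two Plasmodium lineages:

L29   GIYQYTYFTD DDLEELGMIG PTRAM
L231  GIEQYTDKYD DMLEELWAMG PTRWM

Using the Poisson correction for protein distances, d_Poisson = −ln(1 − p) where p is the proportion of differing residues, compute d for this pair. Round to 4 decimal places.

Differing sites — 3:Y/E; 7:Y/D; 8:F/K; 9:T/Y; 12:D/M; 17:G/W; 18:M/A; 19:I/M; 24:A/W.
p = 9/25 = 0.360000.
d = −ln(1 − 0.360000) = −ln(0.640000) = 0.4463.

0.4463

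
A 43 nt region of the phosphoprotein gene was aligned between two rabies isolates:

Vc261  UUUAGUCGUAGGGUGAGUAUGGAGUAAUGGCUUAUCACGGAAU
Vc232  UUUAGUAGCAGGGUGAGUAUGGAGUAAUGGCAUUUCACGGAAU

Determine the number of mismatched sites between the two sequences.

Mismatches occur at site 7 (C→A), site 9 (U→C), site 32 (U→A), site 34 (A→U).
That gives 4 mismatches out of 43 aligned sites, so the Hamming distance is 4.

4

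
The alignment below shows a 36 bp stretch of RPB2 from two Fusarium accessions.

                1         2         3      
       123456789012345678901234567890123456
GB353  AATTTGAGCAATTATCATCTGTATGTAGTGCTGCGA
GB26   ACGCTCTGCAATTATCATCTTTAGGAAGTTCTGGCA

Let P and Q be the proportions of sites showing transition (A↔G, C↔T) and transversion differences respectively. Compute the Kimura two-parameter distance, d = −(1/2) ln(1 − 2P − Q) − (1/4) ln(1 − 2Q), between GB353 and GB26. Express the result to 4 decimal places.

Mismatches occur at site 2 (A/C, transversion), site 3 (T/G, transversion), site 4 (T/C, transition), site 6 (G/C, transversion), site 7 (A/T, transversion), site 21 (G/T, transversion), site 24 (T/G, transversion), site 26 (T/A, transversion), site 30 (G/T, transversion), site 34 (C/G, transversion), site 35 (G/C, transversion).
Of the 11 differences, 1 transition and 10 transversions over 36 sites: P = 1/36 = 0.027778, Q = 10/36 = 0.277778.
d = −0.5·ln(0.666666) − 0.25·ln(0.444444) = −0.5·(-0.405466) − 0.25·(-0.810931) = 0.4055.

0.4055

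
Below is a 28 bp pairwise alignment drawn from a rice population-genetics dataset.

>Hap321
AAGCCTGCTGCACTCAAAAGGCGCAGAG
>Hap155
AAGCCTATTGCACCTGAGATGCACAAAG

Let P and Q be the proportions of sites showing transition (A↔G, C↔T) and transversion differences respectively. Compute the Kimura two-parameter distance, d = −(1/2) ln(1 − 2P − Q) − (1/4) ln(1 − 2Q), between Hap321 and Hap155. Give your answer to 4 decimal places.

Mismatches occur at site 7 (G↔A, transition), site 8 (C↔T, transition), site 14 (T↔C, transition), site 15 (C↔T, transition), site 16 (A↔G, transition), site 18 (A↔G, transition), site 20 (G↔T, transversion), site 23 (G↔A, transition), site 26 (G↔A, transition).
Of the 9 differences, 8 transitions and 1 transversion over 28 sites: P = 8/28 = 0.285714, Q = 1/28 = 0.035714.
d = −0.5·ln(0.392858) − 0.25·ln(0.928572) = −0.5·(-0.934307) − 0.25·(-0.074107) = 0.4857.

0.4857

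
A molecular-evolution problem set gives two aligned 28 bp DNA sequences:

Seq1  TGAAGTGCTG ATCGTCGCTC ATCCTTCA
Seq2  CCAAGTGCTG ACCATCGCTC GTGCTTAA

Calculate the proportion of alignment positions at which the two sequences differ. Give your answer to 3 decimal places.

0.250

Mismatches occur at site 1 (T↔C), site 2 (G↔C), site 12 (T↔C), site 14 (G↔A), site 21 (A↔G), site 23 (C↔G), site 27 (C↔A).
There are 7 differences over 28 sites, so p = 7/28 = 0.250.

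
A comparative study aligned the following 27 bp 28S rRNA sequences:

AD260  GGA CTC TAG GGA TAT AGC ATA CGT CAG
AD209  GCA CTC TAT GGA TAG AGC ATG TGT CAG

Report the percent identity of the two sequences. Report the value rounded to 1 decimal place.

Differing sites — 2:G/C; 9:G/T; 15:T/G; 21:A/G; 22:C/T.
22 of the 27 sites match, so the percent identity is 22/27 × 100 = 81.5%.

81.5%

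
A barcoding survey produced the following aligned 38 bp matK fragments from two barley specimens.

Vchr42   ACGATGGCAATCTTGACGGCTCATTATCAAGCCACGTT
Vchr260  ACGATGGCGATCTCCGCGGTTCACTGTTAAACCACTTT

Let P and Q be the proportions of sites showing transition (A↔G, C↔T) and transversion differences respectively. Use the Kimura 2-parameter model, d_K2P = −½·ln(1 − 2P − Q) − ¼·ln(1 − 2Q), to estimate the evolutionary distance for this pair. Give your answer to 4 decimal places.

Mismatches occur at site 9 (A↔G, transition), site 14 (T↔C, transition), site 15 (G↔C, transversion), site 16 (A↔G, transition), site 20 (C↔T, transition), site 24 (T↔C, transition), site 26 (A↔G, transition), site 28 (C↔T, transition), site 31 (G↔A, transition), site 36 (G↔T, transversion).
Of the 10 differences, 8 transitions and 2 transversions over 38 sites: P = 8/38 = 0.210526, Q = 2/38 = 0.052632.
d = −0.5·ln(0.526316) − 0.25·ln(0.894736) = −0.5·(-0.641853) − 0.25·(-0.111227) = 0.3487.

0.3487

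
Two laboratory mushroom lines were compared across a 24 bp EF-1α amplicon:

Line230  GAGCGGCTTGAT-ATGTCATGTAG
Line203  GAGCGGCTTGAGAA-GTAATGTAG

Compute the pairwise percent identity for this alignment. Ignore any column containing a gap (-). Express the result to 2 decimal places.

Excluding the 2 gap columns leaves 22 comparable sites.
Mismatches occur at site 12 (T/G), site 18 (C/A).
20 of the 22 comparable sites match, so the percent identity is 20/22 × 100 = 90.91%.

90.91%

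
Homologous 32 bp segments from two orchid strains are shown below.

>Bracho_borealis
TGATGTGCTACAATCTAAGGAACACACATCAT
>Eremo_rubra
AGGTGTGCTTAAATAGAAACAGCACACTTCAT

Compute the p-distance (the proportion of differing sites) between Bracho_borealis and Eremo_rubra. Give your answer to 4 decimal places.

Mismatches occur at site 1 (T/A), site 3 (A/G), site 10 (A/T), site 11 (C/A), site 15 (C/A), site 16 (T/G), site 19 (G/A), site 20 (G/C), site 22 (A/G), site 28 (A/T).
There are 10 differences over 32 sites, so p = 10/32 = 0.3125.

0.3125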